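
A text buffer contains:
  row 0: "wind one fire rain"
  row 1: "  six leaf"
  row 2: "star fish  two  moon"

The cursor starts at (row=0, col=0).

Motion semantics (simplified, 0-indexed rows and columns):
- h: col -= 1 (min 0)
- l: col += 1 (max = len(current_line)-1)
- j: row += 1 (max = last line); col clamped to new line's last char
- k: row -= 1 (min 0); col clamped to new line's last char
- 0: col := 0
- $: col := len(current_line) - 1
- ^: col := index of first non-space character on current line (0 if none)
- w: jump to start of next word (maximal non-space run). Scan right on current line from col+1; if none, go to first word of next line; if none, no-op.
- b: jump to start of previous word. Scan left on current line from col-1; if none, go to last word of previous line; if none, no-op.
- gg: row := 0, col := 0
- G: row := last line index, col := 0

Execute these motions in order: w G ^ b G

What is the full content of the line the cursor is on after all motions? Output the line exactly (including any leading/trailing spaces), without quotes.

Answer: star fish  two  moon

Derivation:
After 1 (w): row=0 col=5 char='o'
After 2 (G): row=2 col=0 char='s'
After 3 (^): row=2 col=0 char='s'
After 4 (b): row=1 col=6 char='l'
After 5 (G): row=2 col=0 char='s'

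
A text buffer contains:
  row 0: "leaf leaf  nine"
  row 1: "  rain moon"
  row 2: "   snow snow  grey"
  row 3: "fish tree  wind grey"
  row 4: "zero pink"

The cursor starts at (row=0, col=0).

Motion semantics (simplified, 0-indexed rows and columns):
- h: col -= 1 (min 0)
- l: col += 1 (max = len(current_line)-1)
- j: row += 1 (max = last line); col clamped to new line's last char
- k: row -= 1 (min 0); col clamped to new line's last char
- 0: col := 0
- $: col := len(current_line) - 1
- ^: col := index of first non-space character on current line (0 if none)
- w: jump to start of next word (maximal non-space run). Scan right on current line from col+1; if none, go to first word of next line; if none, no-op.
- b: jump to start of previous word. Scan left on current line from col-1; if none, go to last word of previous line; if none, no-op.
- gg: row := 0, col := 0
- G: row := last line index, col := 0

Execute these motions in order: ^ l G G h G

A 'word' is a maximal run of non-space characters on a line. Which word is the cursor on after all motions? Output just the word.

After 1 (^): row=0 col=0 char='l'
After 2 (l): row=0 col=1 char='e'
After 3 (G): row=4 col=0 char='z'
After 4 (G): row=4 col=0 char='z'
After 5 (h): row=4 col=0 char='z'
After 6 (G): row=4 col=0 char='z'

Answer: zero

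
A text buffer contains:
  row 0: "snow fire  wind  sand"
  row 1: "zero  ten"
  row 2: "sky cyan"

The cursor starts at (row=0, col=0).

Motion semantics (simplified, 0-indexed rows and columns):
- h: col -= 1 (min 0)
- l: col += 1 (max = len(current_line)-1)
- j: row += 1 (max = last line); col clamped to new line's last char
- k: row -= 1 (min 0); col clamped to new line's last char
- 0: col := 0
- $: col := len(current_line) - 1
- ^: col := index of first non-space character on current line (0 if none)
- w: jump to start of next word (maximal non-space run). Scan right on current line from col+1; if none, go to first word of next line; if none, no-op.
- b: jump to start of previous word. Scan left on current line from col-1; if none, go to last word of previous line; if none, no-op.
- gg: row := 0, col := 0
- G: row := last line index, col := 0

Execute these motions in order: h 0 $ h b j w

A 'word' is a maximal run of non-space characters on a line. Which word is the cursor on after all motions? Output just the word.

Answer: sky

Derivation:
After 1 (h): row=0 col=0 char='s'
After 2 (0): row=0 col=0 char='s'
After 3 ($): row=0 col=20 char='d'
After 4 (h): row=0 col=19 char='n'
After 5 (b): row=0 col=17 char='s'
After 6 (j): row=1 col=8 char='n'
After 7 (w): row=2 col=0 char='s'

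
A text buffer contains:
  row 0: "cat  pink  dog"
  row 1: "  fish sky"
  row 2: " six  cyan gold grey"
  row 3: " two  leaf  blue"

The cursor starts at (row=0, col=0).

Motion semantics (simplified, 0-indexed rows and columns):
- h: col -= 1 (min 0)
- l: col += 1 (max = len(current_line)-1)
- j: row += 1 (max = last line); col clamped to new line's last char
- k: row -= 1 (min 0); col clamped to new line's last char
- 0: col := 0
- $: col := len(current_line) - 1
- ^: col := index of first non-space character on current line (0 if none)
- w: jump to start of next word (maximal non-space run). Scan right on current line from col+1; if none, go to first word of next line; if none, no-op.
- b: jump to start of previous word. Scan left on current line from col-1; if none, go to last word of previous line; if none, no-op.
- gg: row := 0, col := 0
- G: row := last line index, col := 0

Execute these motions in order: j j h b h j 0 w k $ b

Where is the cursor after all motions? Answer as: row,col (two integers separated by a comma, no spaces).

Answer: 1,7

Derivation:
After 1 (j): row=1 col=0 char='_'
After 2 (j): row=2 col=0 char='_'
After 3 (h): row=2 col=0 char='_'
After 4 (b): row=1 col=7 char='s'
After 5 (h): row=1 col=6 char='_'
After 6 (j): row=2 col=6 char='c'
After 7 (0): row=2 col=0 char='_'
After 8 (w): row=2 col=1 char='s'
After 9 (k): row=1 col=1 char='_'
After 10 ($): row=1 col=9 char='y'
After 11 (b): row=1 col=7 char='s'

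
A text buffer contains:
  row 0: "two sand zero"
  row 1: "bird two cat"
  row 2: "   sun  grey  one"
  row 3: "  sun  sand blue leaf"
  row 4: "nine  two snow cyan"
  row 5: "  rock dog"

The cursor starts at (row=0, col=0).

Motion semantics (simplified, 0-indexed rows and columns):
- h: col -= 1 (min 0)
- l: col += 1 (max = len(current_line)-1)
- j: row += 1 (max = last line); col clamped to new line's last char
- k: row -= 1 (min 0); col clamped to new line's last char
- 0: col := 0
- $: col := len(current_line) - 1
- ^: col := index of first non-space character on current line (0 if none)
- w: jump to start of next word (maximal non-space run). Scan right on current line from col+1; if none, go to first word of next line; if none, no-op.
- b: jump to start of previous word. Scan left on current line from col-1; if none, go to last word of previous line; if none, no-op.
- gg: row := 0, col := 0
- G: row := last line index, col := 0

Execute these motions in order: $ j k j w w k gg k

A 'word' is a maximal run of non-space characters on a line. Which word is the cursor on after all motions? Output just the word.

After 1 ($): row=0 col=12 char='o'
After 2 (j): row=1 col=11 char='t'
After 3 (k): row=0 col=11 char='r'
After 4 (j): row=1 col=11 char='t'
After 5 (w): row=2 col=3 char='s'
After 6 (w): row=2 col=8 char='g'
After 7 (k): row=1 col=8 char='_'
After 8 (gg): row=0 col=0 char='t'
After 9 (k): row=0 col=0 char='t'

Answer: two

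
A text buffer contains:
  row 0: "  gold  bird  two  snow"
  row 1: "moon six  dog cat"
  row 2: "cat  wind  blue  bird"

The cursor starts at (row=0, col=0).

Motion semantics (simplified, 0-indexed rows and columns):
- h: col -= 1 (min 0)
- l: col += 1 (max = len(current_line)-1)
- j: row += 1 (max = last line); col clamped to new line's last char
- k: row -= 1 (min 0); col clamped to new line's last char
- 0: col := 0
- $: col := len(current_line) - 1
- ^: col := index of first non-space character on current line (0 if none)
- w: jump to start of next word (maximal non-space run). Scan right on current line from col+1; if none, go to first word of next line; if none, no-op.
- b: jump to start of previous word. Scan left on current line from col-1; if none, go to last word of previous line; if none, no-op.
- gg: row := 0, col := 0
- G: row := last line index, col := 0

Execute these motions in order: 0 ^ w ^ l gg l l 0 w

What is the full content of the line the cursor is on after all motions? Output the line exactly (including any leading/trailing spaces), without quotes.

Answer:   gold  bird  two  snow

Derivation:
After 1 (0): row=0 col=0 char='_'
After 2 (^): row=0 col=2 char='g'
After 3 (w): row=0 col=8 char='b'
After 4 (^): row=0 col=2 char='g'
After 5 (l): row=0 col=3 char='o'
After 6 (gg): row=0 col=0 char='_'
After 7 (l): row=0 col=1 char='_'
After 8 (l): row=0 col=2 char='g'
After 9 (0): row=0 col=0 char='_'
After 10 (w): row=0 col=2 char='g'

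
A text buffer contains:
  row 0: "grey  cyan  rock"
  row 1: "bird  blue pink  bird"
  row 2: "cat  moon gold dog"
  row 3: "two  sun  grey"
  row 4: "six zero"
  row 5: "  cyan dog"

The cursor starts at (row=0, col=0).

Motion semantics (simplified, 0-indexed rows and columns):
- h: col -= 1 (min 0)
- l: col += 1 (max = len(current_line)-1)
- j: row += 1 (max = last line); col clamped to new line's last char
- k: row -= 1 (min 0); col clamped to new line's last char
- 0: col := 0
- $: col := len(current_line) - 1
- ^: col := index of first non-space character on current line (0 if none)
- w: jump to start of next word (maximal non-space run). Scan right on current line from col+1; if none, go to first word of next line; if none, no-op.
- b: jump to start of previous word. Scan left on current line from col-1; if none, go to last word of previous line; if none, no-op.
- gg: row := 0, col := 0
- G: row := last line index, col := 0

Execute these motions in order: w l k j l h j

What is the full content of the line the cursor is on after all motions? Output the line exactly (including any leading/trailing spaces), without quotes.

After 1 (w): row=0 col=6 char='c'
After 2 (l): row=0 col=7 char='y'
After 3 (k): row=0 col=7 char='y'
After 4 (j): row=1 col=7 char='l'
After 5 (l): row=1 col=8 char='u'
After 6 (h): row=1 col=7 char='l'
After 7 (j): row=2 col=7 char='o'

Answer: cat  moon gold dog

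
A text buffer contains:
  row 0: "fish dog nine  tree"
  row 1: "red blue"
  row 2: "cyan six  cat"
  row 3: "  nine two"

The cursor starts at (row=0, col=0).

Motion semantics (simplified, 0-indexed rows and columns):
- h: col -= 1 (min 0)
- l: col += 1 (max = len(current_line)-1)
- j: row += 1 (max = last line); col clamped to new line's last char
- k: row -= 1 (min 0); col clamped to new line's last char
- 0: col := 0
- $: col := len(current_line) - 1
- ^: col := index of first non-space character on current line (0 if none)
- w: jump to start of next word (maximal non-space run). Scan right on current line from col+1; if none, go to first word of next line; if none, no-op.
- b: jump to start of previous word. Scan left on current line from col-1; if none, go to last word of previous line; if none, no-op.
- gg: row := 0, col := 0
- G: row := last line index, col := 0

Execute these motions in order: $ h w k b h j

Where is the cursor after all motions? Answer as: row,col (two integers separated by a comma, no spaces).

After 1 ($): row=0 col=18 char='e'
After 2 (h): row=0 col=17 char='e'
After 3 (w): row=1 col=0 char='r'
After 4 (k): row=0 col=0 char='f'
After 5 (b): row=0 col=0 char='f'
After 6 (h): row=0 col=0 char='f'
After 7 (j): row=1 col=0 char='r'

Answer: 1,0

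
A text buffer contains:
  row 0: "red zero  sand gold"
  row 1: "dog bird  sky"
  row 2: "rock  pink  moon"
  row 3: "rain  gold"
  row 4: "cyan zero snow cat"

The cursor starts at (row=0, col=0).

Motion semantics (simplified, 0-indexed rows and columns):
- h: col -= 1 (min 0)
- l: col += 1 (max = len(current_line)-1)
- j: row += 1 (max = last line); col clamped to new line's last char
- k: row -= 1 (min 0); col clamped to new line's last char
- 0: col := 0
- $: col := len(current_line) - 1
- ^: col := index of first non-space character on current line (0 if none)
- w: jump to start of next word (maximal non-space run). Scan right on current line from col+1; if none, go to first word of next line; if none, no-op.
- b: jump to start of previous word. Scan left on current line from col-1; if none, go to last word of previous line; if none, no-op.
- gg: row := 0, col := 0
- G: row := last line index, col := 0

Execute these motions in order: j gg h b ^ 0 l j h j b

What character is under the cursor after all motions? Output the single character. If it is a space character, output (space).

After 1 (j): row=1 col=0 char='d'
After 2 (gg): row=0 col=0 char='r'
After 3 (h): row=0 col=0 char='r'
After 4 (b): row=0 col=0 char='r'
After 5 (^): row=0 col=0 char='r'
After 6 (0): row=0 col=0 char='r'
After 7 (l): row=0 col=1 char='e'
After 8 (j): row=1 col=1 char='o'
After 9 (h): row=1 col=0 char='d'
After 10 (j): row=2 col=0 char='r'
After 11 (b): row=1 col=10 char='s'

Answer: s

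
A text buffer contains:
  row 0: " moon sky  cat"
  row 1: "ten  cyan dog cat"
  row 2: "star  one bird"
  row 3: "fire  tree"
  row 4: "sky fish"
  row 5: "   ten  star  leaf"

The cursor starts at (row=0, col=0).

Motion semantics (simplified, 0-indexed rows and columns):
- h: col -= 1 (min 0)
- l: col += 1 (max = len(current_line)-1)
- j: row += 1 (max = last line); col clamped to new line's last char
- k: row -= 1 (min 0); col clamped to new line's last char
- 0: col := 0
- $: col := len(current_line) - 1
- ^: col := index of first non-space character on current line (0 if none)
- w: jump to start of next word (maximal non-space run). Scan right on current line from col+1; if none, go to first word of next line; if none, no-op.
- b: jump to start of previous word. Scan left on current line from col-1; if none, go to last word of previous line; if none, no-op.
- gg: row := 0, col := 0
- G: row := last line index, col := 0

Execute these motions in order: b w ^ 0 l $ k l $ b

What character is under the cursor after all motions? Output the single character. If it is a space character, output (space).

Answer: c

Derivation:
After 1 (b): row=0 col=0 char='_'
After 2 (w): row=0 col=1 char='m'
After 3 (^): row=0 col=1 char='m'
After 4 (0): row=0 col=0 char='_'
After 5 (l): row=0 col=1 char='m'
After 6 ($): row=0 col=13 char='t'
After 7 (k): row=0 col=13 char='t'
After 8 (l): row=0 col=13 char='t'
After 9 ($): row=0 col=13 char='t'
After 10 (b): row=0 col=11 char='c'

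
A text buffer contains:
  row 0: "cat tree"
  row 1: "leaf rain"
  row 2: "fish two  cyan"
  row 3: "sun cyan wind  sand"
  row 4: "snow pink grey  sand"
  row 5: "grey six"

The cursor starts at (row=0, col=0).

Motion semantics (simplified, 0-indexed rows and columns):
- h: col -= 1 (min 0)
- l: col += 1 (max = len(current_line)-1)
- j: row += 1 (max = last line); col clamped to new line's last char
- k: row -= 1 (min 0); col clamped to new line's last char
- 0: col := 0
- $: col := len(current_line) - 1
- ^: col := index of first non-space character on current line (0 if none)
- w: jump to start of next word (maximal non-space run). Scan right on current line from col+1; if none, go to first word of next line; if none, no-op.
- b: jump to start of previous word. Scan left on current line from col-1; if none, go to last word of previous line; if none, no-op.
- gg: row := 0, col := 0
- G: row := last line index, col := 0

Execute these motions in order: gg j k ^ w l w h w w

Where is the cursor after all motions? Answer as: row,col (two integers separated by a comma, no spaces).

After 1 (gg): row=0 col=0 char='c'
After 2 (j): row=1 col=0 char='l'
After 3 (k): row=0 col=0 char='c'
After 4 (^): row=0 col=0 char='c'
After 5 (w): row=0 col=4 char='t'
After 6 (l): row=0 col=5 char='r'
After 7 (w): row=1 col=0 char='l'
After 8 (h): row=1 col=0 char='l'
After 9 (w): row=1 col=5 char='r'
After 10 (w): row=2 col=0 char='f'

Answer: 2,0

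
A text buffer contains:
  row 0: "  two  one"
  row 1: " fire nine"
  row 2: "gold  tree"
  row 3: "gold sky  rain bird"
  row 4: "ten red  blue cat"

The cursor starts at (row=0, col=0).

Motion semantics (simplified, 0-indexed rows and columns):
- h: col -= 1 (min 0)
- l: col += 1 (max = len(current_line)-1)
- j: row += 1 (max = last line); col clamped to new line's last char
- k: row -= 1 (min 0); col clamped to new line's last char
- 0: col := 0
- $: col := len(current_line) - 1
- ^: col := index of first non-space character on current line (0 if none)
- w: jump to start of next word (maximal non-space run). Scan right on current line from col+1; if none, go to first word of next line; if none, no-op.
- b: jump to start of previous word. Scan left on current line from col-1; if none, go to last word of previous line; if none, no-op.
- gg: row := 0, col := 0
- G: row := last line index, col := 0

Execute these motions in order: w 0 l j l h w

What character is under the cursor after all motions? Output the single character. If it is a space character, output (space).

After 1 (w): row=0 col=2 char='t'
After 2 (0): row=0 col=0 char='_'
After 3 (l): row=0 col=1 char='_'
After 4 (j): row=1 col=1 char='f'
After 5 (l): row=1 col=2 char='i'
After 6 (h): row=1 col=1 char='f'
After 7 (w): row=1 col=6 char='n'

Answer: n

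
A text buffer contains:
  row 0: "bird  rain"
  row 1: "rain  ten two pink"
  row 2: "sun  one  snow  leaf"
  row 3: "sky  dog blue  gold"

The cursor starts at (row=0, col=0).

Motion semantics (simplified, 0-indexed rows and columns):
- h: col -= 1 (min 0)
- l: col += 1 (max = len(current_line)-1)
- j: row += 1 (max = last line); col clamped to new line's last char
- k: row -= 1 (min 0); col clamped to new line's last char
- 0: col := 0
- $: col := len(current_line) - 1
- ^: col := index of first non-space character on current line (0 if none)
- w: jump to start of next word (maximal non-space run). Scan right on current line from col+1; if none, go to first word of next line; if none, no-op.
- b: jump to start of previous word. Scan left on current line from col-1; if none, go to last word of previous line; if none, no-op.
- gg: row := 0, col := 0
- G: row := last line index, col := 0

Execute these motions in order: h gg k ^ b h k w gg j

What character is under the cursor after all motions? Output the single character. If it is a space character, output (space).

Answer: r

Derivation:
After 1 (h): row=0 col=0 char='b'
After 2 (gg): row=0 col=0 char='b'
After 3 (k): row=0 col=0 char='b'
After 4 (^): row=0 col=0 char='b'
After 5 (b): row=0 col=0 char='b'
After 6 (h): row=0 col=0 char='b'
After 7 (k): row=0 col=0 char='b'
After 8 (w): row=0 col=6 char='r'
After 9 (gg): row=0 col=0 char='b'
After 10 (j): row=1 col=0 char='r'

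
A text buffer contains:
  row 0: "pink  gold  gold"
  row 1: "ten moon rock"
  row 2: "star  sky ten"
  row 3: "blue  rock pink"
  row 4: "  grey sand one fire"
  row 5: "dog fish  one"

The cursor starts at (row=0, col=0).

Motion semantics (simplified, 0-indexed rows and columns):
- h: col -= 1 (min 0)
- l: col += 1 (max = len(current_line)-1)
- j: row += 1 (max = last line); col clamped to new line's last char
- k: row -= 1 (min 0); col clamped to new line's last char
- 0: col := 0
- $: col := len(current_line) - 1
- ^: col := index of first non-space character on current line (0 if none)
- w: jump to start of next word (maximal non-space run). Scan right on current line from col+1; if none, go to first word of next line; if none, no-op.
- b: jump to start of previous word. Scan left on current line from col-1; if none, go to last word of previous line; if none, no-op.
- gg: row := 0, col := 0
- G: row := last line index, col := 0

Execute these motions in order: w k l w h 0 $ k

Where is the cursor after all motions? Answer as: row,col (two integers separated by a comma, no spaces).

After 1 (w): row=0 col=6 char='g'
After 2 (k): row=0 col=6 char='g'
After 3 (l): row=0 col=7 char='o'
After 4 (w): row=0 col=12 char='g'
After 5 (h): row=0 col=11 char='_'
After 6 (0): row=0 col=0 char='p'
After 7 ($): row=0 col=15 char='d'
After 8 (k): row=0 col=15 char='d'

Answer: 0,15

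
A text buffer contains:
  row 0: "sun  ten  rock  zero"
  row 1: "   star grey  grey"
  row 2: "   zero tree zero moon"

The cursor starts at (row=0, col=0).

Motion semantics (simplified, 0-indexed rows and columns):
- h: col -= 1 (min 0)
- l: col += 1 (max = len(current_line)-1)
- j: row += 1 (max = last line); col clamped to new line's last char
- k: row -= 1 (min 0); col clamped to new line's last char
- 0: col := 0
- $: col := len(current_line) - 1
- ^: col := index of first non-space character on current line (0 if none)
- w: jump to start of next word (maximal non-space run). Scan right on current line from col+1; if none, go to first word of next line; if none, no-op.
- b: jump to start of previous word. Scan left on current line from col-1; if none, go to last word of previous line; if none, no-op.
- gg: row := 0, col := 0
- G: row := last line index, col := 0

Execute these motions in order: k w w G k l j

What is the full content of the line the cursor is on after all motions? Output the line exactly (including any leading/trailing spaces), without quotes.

After 1 (k): row=0 col=0 char='s'
After 2 (w): row=0 col=5 char='t'
After 3 (w): row=0 col=10 char='r'
After 4 (G): row=2 col=0 char='_'
After 5 (k): row=1 col=0 char='_'
After 6 (l): row=1 col=1 char='_'
After 7 (j): row=2 col=1 char='_'

Answer:    zero tree zero moon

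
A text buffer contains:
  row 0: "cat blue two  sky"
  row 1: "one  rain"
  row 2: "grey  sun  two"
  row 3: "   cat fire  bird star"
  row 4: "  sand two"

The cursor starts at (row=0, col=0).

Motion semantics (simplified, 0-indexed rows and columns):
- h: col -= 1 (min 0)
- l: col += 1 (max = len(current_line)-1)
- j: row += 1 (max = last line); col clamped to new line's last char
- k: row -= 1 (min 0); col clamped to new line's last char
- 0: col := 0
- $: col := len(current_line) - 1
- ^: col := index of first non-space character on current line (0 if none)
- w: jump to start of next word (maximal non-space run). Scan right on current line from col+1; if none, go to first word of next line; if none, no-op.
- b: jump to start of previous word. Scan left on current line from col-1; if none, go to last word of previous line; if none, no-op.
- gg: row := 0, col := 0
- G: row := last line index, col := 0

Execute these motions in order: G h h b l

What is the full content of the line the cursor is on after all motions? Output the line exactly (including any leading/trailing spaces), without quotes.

After 1 (G): row=4 col=0 char='_'
After 2 (h): row=4 col=0 char='_'
After 3 (h): row=4 col=0 char='_'
After 4 (b): row=3 col=18 char='s'
After 5 (l): row=3 col=19 char='t'

Answer:    cat fire  bird star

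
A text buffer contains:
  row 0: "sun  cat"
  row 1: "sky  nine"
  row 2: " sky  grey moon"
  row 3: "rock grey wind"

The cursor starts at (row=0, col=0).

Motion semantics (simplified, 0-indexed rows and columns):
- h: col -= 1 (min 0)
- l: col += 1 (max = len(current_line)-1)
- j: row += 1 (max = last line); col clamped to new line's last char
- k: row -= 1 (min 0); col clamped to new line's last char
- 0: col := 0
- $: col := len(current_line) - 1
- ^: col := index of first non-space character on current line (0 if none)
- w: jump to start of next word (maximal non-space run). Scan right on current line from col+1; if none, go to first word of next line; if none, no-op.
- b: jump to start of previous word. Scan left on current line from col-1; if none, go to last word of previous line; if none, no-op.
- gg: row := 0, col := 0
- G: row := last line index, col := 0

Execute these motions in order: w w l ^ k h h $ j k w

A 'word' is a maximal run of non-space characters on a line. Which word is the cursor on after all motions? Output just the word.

Answer: sky

Derivation:
After 1 (w): row=0 col=5 char='c'
After 2 (w): row=1 col=0 char='s'
After 3 (l): row=1 col=1 char='k'
After 4 (^): row=1 col=0 char='s'
After 5 (k): row=0 col=0 char='s'
After 6 (h): row=0 col=0 char='s'
After 7 (h): row=0 col=0 char='s'
After 8 ($): row=0 col=7 char='t'
After 9 (j): row=1 col=7 char='n'
After 10 (k): row=0 col=7 char='t'
After 11 (w): row=1 col=0 char='s'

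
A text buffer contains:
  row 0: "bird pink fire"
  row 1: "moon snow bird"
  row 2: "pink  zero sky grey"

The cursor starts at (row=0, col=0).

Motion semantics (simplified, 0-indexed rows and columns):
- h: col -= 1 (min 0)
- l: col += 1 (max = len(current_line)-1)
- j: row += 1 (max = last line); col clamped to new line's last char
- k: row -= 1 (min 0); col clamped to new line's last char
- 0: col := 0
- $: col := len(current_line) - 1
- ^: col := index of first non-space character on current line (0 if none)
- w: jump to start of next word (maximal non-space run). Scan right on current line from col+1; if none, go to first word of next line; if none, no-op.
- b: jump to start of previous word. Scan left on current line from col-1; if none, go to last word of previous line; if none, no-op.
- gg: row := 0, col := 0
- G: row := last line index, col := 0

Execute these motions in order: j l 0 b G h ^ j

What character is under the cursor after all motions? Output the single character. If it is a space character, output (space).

Answer: p

Derivation:
After 1 (j): row=1 col=0 char='m'
After 2 (l): row=1 col=1 char='o'
After 3 (0): row=1 col=0 char='m'
After 4 (b): row=0 col=10 char='f'
After 5 (G): row=2 col=0 char='p'
After 6 (h): row=2 col=0 char='p'
After 7 (^): row=2 col=0 char='p'
After 8 (j): row=2 col=0 char='p'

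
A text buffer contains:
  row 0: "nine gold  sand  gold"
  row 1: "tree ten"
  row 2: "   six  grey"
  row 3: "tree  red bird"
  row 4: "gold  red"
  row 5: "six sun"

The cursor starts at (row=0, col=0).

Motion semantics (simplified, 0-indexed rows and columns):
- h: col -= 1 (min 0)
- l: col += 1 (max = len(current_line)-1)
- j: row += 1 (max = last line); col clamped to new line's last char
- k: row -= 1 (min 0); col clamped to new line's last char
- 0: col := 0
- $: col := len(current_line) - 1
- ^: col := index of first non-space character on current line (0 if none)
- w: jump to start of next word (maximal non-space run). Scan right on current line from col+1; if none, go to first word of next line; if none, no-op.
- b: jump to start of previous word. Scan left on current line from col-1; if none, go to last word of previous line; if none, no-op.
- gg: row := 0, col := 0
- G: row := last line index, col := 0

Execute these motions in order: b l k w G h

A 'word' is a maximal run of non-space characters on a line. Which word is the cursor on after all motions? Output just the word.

After 1 (b): row=0 col=0 char='n'
After 2 (l): row=0 col=1 char='i'
After 3 (k): row=0 col=1 char='i'
After 4 (w): row=0 col=5 char='g'
After 5 (G): row=5 col=0 char='s'
After 6 (h): row=5 col=0 char='s'

Answer: six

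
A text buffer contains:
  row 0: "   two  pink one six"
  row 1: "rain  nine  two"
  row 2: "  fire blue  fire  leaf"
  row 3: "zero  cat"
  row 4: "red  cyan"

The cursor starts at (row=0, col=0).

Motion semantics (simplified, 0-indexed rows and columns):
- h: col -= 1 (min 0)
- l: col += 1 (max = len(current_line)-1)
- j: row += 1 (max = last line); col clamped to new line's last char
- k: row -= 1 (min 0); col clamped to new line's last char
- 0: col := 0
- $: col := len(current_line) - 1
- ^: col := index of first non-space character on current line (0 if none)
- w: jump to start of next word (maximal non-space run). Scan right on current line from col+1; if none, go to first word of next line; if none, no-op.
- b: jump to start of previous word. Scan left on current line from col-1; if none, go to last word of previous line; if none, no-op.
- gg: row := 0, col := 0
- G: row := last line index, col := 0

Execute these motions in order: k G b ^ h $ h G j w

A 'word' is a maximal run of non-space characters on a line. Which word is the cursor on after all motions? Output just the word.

Answer: cyan

Derivation:
After 1 (k): row=0 col=0 char='_'
After 2 (G): row=4 col=0 char='r'
After 3 (b): row=3 col=6 char='c'
After 4 (^): row=3 col=0 char='z'
After 5 (h): row=3 col=0 char='z'
After 6 ($): row=3 col=8 char='t'
After 7 (h): row=3 col=7 char='a'
After 8 (G): row=4 col=0 char='r'
After 9 (j): row=4 col=0 char='r'
After 10 (w): row=4 col=5 char='c'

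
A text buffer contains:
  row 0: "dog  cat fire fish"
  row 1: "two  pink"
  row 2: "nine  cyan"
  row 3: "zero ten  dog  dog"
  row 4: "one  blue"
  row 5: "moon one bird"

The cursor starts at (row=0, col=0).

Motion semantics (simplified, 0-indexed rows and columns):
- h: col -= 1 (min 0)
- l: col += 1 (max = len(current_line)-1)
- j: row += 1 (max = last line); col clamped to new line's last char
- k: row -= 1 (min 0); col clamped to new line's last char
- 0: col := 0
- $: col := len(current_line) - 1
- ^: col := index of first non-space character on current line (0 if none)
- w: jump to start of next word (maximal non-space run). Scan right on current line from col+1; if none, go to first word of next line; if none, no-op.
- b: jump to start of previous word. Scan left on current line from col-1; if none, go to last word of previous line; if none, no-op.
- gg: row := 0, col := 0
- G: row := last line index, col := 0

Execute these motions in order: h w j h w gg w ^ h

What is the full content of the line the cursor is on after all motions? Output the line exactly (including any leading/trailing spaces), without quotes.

Answer: dog  cat fire fish

Derivation:
After 1 (h): row=0 col=0 char='d'
After 2 (w): row=0 col=5 char='c'
After 3 (j): row=1 col=5 char='p'
After 4 (h): row=1 col=4 char='_'
After 5 (w): row=1 col=5 char='p'
After 6 (gg): row=0 col=0 char='d'
After 7 (w): row=0 col=5 char='c'
After 8 (^): row=0 col=0 char='d'
After 9 (h): row=0 col=0 char='d'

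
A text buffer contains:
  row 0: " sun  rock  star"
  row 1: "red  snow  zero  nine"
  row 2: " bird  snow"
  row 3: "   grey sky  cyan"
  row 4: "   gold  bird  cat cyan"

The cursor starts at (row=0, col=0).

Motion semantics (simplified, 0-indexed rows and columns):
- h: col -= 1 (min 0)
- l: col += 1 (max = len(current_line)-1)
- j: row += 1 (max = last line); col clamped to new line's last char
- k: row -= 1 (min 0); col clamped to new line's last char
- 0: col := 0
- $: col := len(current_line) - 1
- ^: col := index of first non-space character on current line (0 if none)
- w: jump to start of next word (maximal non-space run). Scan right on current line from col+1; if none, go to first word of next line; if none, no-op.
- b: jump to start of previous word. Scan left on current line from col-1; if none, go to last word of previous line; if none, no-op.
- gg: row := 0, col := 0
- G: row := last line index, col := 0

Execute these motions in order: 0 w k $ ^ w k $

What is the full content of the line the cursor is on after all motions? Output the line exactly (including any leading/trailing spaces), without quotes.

After 1 (0): row=0 col=0 char='_'
After 2 (w): row=0 col=1 char='s'
After 3 (k): row=0 col=1 char='s'
After 4 ($): row=0 col=15 char='r'
After 5 (^): row=0 col=1 char='s'
After 6 (w): row=0 col=6 char='r'
After 7 (k): row=0 col=6 char='r'
After 8 ($): row=0 col=15 char='r'

Answer:  sun  rock  star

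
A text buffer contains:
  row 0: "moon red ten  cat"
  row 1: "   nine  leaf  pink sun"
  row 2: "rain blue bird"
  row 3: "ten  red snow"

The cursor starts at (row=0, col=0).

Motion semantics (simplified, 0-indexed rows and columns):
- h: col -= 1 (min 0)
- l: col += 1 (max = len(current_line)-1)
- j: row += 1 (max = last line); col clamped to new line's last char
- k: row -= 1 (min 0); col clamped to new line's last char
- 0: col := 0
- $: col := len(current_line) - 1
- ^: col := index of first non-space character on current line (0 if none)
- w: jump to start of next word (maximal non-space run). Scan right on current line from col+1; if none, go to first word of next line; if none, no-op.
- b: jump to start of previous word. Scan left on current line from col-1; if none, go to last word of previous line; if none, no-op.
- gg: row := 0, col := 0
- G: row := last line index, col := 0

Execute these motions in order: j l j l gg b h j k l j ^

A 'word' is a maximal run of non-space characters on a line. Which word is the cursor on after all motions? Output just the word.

After 1 (j): row=1 col=0 char='_'
After 2 (l): row=1 col=1 char='_'
After 3 (j): row=2 col=1 char='a'
After 4 (l): row=2 col=2 char='i'
After 5 (gg): row=0 col=0 char='m'
After 6 (b): row=0 col=0 char='m'
After 7 (h): row=0 col=0 char='m'
After 8 (j): row=1 col=0 char='_'
After 9 (k): row=0 col=0 char='m'
After 10 (l): row=0 col=1 char='o'
After 11 (j): row=1 col=1 char='_'
After 12 (^): row=1 col=3 char='n'

Answer: nine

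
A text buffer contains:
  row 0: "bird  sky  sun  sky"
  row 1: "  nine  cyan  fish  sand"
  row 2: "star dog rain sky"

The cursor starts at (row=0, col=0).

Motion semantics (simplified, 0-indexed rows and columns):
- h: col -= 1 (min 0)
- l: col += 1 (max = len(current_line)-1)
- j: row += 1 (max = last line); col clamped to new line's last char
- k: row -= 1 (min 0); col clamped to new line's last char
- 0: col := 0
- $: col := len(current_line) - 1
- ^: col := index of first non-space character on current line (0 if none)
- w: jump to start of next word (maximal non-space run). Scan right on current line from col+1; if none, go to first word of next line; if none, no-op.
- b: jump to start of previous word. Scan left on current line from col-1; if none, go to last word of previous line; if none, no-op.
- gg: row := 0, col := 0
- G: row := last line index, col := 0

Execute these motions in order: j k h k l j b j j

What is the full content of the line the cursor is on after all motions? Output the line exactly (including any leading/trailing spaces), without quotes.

After 1 (j): row=1 col=0 char='_'
After 2 (k): row=0 col=0 char='b'
After 3 (h): row=0 col=0 char='b'
After 4 (k): row=0 col=0 char='b'
After 5 (l): row=0 col=1 char='i'
After 6 (j): row=1 col=1 char='_'
After 7 (b): row=0 col=16 char='s'
After 8 (j): row=1 col=16 char='s'
After 9 (j): row=2 col=16 char='y'

Answer: star dog rain sky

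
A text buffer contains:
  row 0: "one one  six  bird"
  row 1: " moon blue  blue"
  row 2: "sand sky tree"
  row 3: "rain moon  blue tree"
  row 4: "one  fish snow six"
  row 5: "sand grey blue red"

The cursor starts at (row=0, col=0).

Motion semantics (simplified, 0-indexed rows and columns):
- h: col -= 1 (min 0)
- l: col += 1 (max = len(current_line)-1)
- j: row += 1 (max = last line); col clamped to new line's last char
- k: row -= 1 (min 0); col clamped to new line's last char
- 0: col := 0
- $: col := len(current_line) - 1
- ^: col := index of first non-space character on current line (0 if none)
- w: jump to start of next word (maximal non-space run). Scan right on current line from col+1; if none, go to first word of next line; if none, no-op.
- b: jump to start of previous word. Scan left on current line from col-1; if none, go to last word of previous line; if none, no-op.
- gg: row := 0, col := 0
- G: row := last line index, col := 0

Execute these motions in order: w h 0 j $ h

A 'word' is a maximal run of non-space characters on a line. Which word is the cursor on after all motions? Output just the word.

After 1 (w): row=0 col=4 char='o'
After 2 (h): row=0 col=3 char='_'
After 3 (0): row=0 col=0 char='o'
After 4 (j): row=1 col=0 char='_'
After 5 ($): row=1 col=15 char='e'
After 6 (h): row=1 col=14 char='u'

Answer: blue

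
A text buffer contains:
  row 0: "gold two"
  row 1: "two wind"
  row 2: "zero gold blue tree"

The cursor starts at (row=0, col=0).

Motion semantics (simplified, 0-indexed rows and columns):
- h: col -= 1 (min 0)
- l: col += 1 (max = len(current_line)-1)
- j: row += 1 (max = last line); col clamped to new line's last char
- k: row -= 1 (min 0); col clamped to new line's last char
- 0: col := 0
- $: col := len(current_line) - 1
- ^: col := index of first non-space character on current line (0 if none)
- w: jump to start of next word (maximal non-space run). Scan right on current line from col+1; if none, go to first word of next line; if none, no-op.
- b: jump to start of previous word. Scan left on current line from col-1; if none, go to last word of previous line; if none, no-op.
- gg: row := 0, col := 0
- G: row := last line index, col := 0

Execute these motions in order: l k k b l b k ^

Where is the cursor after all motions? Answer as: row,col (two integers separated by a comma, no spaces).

Answer: 0,0

Derivation:
After 1 (l): row=0 col=1 char='o'
After 2 (k): row=0 col=1 char='o'
After 3 (k): row=0 col=1 char='o'
After 4 (b): row=0 col=0 char='g'
After 5 (l): row=0 col=1 char='o'
After 6 (b): row=0 col=0 char='g'
After 7 (k): row=0 col=0 char='g'
After 8 (^): row=0 col=0 char='g'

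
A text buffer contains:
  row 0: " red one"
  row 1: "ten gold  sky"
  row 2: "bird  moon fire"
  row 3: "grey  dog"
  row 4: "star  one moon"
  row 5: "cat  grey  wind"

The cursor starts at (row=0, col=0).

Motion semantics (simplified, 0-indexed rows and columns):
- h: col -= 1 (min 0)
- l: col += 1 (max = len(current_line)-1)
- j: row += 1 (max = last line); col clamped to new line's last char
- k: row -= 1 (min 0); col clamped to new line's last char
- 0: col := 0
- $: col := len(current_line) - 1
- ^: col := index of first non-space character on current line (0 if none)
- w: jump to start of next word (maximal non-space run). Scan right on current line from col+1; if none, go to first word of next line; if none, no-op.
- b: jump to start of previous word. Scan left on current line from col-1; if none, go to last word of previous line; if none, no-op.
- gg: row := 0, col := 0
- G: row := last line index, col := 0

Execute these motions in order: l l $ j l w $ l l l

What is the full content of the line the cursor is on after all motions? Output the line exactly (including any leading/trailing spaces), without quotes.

After 1 (l): row=0 col=1 char='r'
After 2 (l): row=0 col=2 char='e'
After 3 ($): row=0 col=7 char='e'
After 4 (j): row=1 col=7 char='d'
After 5 (l): row=1 col=8 char='_'
After 6 (w): row=1 col=10 char='s'
After 7 ($): row=1 col=12 char='y'
After 8 (l): row=1 col=12 char='y'
After 9 (l): row=1 col=12 char='y'
After 10 (l): row=1 col=12 char='y'

Answer: ten gold  sky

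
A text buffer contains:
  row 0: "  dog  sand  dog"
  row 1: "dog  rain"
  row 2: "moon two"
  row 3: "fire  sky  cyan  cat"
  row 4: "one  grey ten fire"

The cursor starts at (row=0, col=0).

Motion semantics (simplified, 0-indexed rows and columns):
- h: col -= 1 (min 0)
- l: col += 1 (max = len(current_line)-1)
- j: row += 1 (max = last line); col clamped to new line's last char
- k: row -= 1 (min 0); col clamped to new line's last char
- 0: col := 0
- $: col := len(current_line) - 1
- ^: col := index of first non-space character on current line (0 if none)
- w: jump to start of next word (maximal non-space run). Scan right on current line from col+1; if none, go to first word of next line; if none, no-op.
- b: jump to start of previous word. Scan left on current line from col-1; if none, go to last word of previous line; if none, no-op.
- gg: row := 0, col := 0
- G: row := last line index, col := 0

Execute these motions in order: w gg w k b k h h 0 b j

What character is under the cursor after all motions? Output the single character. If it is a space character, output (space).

After 1 (w): row=0 col=2 char='d'
After 2 (gg): row=0 col=0 char='_'
After 3 (w): row=0 col=2 char='d'
After 4 (k): row=0 col=2 char='d'
After 5 (b): row=0 col=2 char='d'
After 6 (k): row=0 col=2 char='d'
After 7 (h): row=0 col=1 char='_'
After 8 (h): row=0 col=0 char='_'
After 9 (0): row=0 col=0 char='_'
After 10 (b): row=0 col=0 char='_'
After 11 (j): row=1 col=0 char='d'

Answer: d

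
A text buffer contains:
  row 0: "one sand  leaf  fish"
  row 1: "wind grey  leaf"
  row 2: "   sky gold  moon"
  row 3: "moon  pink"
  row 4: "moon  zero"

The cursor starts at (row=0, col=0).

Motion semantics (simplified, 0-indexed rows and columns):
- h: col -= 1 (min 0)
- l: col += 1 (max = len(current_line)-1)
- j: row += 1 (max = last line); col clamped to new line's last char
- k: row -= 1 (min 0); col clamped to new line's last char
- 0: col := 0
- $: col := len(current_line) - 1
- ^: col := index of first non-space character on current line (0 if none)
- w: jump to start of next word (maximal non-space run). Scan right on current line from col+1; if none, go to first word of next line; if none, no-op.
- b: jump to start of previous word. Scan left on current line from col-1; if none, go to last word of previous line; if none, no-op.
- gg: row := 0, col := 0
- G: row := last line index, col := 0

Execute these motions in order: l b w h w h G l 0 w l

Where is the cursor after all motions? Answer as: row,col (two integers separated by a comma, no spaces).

After 1 (l): row=0 col=1 char='n'
After 2 (b): row=0 col=0 char='o'
After 3 (w): row=0 col=4 char='s'
After 4 (h): row=0 col=3 char='_'
After 5 (w): row=0 col=4 char='s'
After 6 (h): row=0 col=3 char='_'
After 7 (G): row=4 col=0 char='m'
After 8 (l): row=4 col=1 char='o'
After 9 (0): row=4 col=0 char='m'
After 10 (w): row=4 col=6 char='z'
After 11 (l): row=4 col=7 char='e'

Answer: 4,7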